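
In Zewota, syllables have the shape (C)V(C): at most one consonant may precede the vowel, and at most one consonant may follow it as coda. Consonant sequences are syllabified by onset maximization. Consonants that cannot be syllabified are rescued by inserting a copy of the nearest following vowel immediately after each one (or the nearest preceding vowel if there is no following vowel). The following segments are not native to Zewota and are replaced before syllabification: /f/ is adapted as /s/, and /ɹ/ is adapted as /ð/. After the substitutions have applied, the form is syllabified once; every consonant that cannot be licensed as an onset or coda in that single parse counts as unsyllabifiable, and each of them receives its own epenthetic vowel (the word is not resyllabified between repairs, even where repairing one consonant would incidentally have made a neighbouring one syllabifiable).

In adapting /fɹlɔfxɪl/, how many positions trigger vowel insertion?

2

After substitution the input is /sðlɔsxɪl/.
The unsyllabifiable consonants are /s/, /ð/; each receives one epenthetic vowel.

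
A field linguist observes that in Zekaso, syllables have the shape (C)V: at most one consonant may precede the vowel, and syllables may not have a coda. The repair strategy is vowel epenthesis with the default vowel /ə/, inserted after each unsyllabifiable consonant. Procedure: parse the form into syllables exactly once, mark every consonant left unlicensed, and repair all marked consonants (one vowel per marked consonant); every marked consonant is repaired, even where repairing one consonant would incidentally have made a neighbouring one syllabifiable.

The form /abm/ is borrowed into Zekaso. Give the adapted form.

Under (C)V, the unsyllabifiable consonants are /b/, /m/ (no codas are permitted; onsets are limited to one consonant).
Epenthesis after each stranded consonant: /b/ → /bə/, /m/ → /mə/.

abəmə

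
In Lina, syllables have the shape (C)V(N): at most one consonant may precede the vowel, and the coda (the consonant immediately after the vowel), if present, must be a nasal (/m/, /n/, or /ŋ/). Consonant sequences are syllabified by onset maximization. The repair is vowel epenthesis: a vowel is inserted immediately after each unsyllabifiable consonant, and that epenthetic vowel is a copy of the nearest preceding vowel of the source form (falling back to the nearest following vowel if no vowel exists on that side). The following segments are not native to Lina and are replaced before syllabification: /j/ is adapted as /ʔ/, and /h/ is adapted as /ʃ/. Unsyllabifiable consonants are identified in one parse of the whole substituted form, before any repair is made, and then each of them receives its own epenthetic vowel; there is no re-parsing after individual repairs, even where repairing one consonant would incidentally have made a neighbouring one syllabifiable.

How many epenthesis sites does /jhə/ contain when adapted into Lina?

1

After substitution the input is /ʔʃə/.
The unsyllabifiable consonants are /ʔ/; each receives one epenthetic vowel.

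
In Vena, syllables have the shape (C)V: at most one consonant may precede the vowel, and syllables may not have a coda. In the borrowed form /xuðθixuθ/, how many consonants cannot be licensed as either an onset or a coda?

Under (C)V, the unsyllabifiable consonants are /ð/, /θ/ (no codas are permitted; onsets are limited to one consonant).

2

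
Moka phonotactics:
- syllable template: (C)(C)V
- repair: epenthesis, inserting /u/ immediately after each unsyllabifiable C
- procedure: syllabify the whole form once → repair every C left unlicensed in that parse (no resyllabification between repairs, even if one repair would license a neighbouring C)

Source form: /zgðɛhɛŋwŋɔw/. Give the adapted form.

zugðɛhɛŋuwŋɔwu

Syllabifying with onset maximization leaves /z/, /ŋ/, /w/ stranded (no codas are permitted; onsets may contain at most 2 consonants).
Inserting the epenthetic vowel yields /z/ → /zu/, /ŋ/ → /ŋu/, /w/ → /wu/.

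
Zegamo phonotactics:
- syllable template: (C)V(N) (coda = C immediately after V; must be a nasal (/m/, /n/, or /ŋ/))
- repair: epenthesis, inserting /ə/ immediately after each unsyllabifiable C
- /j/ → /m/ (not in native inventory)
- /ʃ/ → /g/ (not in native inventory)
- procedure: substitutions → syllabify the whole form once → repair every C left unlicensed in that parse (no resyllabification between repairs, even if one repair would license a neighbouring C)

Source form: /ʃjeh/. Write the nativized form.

Substitution: /ʃ/ → /g/, /j/ → /m/, giving /gmeh/.
Under (C)V(N), the unsyllabifiable consonants are /g/, /h/ (only a nasal (/m/, /n/, or /ŋ/) is licensed in coda position; onsets are limited to one consonant).
Each unlicensed consonant becomes the onset of a new syllable: /g/ → /gə/, /h/ → /hə/.

gəmehə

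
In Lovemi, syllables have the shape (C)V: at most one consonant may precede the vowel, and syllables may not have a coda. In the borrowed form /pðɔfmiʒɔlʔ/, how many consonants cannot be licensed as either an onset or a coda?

4

Syllabifying with onset maximization leaves /p/, /f/, /l/, /ʔ/ stranded (no codas are permitted; onsets are limited to one consonant).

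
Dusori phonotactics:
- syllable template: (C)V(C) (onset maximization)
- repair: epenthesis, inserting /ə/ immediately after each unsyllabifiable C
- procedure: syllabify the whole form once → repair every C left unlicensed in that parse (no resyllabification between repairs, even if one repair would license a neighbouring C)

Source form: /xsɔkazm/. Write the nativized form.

Under (C)V(C), the unsyllabifiable consonants are /x/, /m/ (at most one coda consonant is licensed; onsets are limited to one consonant).
Epenthesis after each stranded consonant: /x/ → /xə/, /m/ → /mə/.

xəsɔkazmə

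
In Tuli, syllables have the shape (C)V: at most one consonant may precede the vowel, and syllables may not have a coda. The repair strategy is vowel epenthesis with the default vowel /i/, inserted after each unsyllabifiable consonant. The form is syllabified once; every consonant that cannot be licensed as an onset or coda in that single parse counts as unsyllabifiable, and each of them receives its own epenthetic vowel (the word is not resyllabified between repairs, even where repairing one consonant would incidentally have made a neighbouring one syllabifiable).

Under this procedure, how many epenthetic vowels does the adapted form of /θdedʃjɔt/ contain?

The unsyllabifiable consonants are /θ/, /d/, /ʃ/, /t/; each receives one epenthetic vowel.

4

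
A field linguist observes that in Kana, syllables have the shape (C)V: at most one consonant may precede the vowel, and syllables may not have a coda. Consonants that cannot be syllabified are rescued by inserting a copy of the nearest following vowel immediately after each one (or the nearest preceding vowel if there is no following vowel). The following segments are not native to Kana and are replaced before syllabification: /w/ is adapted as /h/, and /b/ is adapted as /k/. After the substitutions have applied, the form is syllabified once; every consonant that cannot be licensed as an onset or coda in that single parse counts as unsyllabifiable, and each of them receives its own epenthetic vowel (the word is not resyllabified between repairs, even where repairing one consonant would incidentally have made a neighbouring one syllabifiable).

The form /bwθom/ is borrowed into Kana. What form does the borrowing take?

kohoθomo

Substitution: /b/ → /k/, /w/ → /h/, giving /khθom/.
Syllabifying with onset maximization leaves /k/, /h/, /m/ stranded (no codas are permitted; onsets are limited to one consonant).
Each unlicensed consonant becomes the onset of a new syllable: /k/ → /ko/, /h/ → /ho/, /m/ → /mo/.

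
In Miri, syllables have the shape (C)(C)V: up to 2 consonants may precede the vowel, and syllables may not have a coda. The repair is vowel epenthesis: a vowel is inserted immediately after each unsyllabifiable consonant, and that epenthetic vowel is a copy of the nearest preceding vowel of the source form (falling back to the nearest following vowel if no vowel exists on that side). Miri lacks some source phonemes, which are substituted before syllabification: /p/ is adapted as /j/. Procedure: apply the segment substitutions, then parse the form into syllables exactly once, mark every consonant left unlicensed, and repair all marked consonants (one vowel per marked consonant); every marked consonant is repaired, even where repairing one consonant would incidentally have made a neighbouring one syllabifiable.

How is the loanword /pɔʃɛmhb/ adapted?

jɔʃɛmɛhɛbɛ

Substitution: /p/ → /j/, giving /jɔʃɛmhb/.
Under (C)(C)V, the unsyllabifiable consonants are /m/, /h/, /b/ (no codas are permitted; onsets may contain at most 2 consonants).
Inserting the epenthetic vowel yields /m/ → /mɛ/, /h/ → /hɛ/, /b/ → /bɛ/.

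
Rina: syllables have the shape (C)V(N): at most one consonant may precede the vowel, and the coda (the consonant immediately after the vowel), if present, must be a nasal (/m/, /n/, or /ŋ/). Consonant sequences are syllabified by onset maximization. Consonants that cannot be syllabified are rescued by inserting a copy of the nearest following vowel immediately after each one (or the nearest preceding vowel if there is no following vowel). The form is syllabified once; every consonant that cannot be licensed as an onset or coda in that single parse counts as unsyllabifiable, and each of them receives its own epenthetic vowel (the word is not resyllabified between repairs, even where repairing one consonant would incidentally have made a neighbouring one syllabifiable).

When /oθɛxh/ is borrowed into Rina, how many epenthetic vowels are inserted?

The unsyllabifiable consonants are /x/, /h/; each receives one epenthetic vowel.

2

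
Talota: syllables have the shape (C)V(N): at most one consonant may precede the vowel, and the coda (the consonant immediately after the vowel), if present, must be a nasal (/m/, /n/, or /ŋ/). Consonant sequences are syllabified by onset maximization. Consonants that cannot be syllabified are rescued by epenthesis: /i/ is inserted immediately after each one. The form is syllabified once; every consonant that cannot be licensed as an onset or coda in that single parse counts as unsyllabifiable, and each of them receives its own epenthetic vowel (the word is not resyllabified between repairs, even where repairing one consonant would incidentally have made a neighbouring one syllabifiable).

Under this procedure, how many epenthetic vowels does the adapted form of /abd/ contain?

2

The unsyllabifiable consonants are /b/, /d/; each receives one epenthetic vowel.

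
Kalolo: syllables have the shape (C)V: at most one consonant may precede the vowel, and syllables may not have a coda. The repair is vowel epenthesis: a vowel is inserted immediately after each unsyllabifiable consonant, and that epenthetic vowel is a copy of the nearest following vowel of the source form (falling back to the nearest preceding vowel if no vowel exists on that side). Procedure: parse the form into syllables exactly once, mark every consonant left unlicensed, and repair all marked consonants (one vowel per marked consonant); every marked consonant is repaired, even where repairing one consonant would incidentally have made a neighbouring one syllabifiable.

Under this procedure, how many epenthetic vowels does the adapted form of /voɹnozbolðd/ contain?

The unsyllabifiable consonants are /ɹ/, /z/, /l/, /ð/, /d/; each receives one epenthetic vowel.

5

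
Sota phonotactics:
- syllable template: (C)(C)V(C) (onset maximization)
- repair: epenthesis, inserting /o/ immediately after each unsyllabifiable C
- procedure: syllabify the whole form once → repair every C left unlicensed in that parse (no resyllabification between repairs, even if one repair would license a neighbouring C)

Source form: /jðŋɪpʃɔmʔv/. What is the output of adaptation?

joðŋɪpʃɔmʔovo

The consonants /j/, /ʔ/, /v/ cannot be parsed into a legal (C)(C)V(C) syllable (at most one coda consonant is licensed; onsets may contain at most 2 consonants).
Each unlicensed consonant becomes the onset of a new syllable: /j/ → /jo/, /ʔ/ → /ʔo/, /v/ → /vo/.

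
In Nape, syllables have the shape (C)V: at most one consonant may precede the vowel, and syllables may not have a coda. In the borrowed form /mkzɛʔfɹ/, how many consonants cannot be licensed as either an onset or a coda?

Syllabifying with onset maximization leaves /m/, /k/, /ʔ/, /f/, /ɹ/ stranded (no codas are permitted; onsets are limited to one consonant).

5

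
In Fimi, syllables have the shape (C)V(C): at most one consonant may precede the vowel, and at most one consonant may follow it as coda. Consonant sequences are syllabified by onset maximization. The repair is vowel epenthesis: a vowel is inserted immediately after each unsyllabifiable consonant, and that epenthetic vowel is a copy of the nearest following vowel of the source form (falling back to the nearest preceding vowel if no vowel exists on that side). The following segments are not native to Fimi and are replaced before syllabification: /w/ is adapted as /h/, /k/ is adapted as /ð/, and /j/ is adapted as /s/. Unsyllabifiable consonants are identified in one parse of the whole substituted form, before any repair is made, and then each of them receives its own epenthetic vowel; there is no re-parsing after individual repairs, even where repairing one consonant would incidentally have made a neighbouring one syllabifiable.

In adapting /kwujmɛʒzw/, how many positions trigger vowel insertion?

3

After substitution the input is /ðhusmɛʒzh/.
The unsyllabifiable consonants are /ð/, /z/, /h/; each receives one epenthetic vowel.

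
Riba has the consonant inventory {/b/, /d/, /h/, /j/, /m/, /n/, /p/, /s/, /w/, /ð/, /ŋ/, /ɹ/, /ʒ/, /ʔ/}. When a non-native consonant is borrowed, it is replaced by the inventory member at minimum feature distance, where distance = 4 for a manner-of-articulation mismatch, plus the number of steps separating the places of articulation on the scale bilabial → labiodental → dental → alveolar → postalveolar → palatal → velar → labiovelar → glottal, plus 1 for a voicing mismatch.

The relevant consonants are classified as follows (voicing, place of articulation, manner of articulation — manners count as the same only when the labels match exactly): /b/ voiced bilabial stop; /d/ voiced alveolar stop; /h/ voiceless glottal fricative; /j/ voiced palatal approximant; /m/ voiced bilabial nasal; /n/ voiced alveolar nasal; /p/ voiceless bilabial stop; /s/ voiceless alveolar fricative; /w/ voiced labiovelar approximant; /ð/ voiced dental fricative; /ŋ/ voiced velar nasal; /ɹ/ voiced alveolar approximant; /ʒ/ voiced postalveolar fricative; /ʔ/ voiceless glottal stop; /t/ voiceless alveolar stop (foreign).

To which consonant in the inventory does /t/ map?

d

/d/ is closest: same manner (stop), place distance 0 (alveolar→alveolar), voicing differs (+1); total 1. Next closest is /p/ at distance 3.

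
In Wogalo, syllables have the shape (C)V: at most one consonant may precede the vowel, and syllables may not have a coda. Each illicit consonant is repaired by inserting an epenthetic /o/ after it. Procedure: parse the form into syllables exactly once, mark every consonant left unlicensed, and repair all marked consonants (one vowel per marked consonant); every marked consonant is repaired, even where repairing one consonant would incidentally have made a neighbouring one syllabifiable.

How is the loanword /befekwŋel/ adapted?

befekowoŋelo

Under (C)V, the unsyllabifiable consonants are /k/, /w/, /l/ (no codas are permitted; onsets are limited to one consonant).
Epenthesis after each stranded consonant: /k/ → /ko/, /w/ → /wo/, /l/ → /lo/.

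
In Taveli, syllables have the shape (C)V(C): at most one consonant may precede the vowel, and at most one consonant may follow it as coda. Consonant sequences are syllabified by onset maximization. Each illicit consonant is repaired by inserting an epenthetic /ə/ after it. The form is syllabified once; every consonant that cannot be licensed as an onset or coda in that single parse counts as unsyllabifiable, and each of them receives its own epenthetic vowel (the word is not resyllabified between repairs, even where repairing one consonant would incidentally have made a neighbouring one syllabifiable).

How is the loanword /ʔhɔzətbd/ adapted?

Syllabifying with onset maximization leaves /ʔ/, /b/, /d/ stranded (at most one coda consonant is licensed; onsets are limited to one consonant).
Inserting the epenthetic vowel yields /ʔ/ → /ʔə/, /b/ → /bə/, /d/ → /də/.

ʔəhɔzətbədə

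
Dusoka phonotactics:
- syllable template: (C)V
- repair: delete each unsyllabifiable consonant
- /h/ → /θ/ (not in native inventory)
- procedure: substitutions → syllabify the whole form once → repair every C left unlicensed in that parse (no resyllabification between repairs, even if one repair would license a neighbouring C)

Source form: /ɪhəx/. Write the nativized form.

ɪθə

Substitution: /h/ → /θ/, giving /ɪθəx/.
Under (C)V, the unsyllabifiable consonants are /x/ (no codas are permitted; onsets are limited to one consonant).
Deletion applies to /x/.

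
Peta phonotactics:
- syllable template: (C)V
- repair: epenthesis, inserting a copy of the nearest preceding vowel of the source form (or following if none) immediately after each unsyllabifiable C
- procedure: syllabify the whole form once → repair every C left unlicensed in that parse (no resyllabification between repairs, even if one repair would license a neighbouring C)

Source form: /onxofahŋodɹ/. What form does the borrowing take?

Syllabifying with onset maximization leaves /n/, /h/, /d/, /ɹ/ stranded (no codas are permitted; onsets are limited to one consonant).
Each unlicensed consonant becomes the onset of a new syllable: /n/ → /no/, /h/ → /ha/, /d/ → /do/, /ɹ/ → /ɹo/.

onoxofahaŋodoɹo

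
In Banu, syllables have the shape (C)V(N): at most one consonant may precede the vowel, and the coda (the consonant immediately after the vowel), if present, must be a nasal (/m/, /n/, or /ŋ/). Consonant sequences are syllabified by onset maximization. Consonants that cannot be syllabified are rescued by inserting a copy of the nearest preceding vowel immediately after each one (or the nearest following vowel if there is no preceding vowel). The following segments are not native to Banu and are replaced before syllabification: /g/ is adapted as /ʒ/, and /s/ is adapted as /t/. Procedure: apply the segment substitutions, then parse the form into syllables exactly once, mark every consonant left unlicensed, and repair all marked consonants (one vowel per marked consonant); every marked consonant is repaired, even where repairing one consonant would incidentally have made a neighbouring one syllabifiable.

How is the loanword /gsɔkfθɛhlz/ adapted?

ʒɔtɔkɔfɔθɛhɛlɛzɛ

Substitution: /g/ → /ʒ/, /s/ → /t/, giving /ʒtɔkfθɛhlz/.
Under (C)V(N), the unsyllabifiable consonants are /ʒ/, /k/, /f/, /h/, /l/, /z/ (only a nasal (/m/, /n/, or /ŋ/) is licensed in coda position; onsets are limited to one consonant).
Each unlicensed consonant becomes the onset of a new syllable: /ʒ/ → /ʒɔ/, /k/ → /kɔ/, /f/ → /fɔ/, /h/ → /hɛ/, /l/ → /lɛ/, /z/ → /zɛ/.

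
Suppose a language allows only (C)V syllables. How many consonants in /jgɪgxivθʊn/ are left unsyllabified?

4

Syllabifying with onset maximization leaves /j/, /g/, /v/, /n/ stranded (no codas are permitted; onsets are limited to one consonant).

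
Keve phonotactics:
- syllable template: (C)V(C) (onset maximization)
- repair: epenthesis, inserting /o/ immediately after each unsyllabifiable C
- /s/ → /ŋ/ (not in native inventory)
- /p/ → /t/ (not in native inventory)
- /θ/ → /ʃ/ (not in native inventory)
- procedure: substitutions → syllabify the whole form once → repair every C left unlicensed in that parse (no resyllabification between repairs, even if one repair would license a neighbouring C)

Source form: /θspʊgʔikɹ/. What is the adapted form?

ʃoŋotʊgʔikɹo

Substitution: /θ/ → /ʃ/, /s/ → /ŋ/, /p/ → /t/, giving /ʃŋtʊgʔikɹ/.
Syllabifying with onset maximization leaves /ʃ/, /ŋ/, /ɹ/ stranded (at most one coda consonant is licensed; onsets are limited to one consonant).
Each unlicensed consonant becomes the onset of a new syllable: /ʃ/ → /ʃo/, /ŋ/ → /ŋo/, /ɹ/ → /ɹo/.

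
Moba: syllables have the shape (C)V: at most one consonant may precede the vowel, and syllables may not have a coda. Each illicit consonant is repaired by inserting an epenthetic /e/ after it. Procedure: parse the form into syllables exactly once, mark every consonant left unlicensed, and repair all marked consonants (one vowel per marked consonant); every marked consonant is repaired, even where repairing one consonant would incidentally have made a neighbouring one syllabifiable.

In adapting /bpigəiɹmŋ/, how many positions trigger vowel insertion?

The unsyllabifiable consonants are /b/, /ɹ/, /m/, /ŋ/; each receives one epenthetic vowel.

4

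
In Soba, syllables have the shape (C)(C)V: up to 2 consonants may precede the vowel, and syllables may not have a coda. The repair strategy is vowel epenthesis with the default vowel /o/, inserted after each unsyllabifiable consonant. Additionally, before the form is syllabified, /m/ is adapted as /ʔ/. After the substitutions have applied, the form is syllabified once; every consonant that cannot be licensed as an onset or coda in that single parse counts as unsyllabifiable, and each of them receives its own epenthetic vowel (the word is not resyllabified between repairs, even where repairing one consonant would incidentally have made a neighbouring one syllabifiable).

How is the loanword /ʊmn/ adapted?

Substitution: /m/ → /ʔ/, giving /ʊʔn/.
Syllabifying with onset maximization leaves /ʔ/, /n/ stranded (no codas are permitted; onsets may contain at most 2 consonants).
Epenthesis after each stranded consonant: /ʔ/ → /ʔo/, /n/ → /no/.

ʊʔono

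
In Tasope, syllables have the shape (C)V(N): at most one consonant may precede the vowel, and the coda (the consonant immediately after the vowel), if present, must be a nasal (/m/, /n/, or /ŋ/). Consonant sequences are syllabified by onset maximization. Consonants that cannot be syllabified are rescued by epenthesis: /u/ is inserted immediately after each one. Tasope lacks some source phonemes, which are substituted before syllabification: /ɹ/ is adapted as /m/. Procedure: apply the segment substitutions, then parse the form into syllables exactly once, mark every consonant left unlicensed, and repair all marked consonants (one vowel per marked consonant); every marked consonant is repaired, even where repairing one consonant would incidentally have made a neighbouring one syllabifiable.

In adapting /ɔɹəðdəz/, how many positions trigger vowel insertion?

2

After substitution the input is /ɔməðdəz/.
The unsyllabifiable consonants are /ð/, /z/; each receives one epenthetic vowel.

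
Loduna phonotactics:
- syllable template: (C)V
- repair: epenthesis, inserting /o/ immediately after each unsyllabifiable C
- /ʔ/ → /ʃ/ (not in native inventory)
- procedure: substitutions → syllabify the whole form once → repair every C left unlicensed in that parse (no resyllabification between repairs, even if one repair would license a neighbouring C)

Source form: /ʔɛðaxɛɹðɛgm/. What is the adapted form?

Substitution: /ʔ/ → /ʃ/, giving /ʃɛðaxɛɹðɛgm/.
Under (C)V, the unsyllabifiable consonants are /ɹ/, /g/, /m/ (no codas are permitted; onsets are limited to one consonant).
Inserting the epenthetic vowel yields /ɹ/ → /ɹo/, /g/ → /go/, /m/ → /mo/.

ʃɛðaxɛɹoðɛgomo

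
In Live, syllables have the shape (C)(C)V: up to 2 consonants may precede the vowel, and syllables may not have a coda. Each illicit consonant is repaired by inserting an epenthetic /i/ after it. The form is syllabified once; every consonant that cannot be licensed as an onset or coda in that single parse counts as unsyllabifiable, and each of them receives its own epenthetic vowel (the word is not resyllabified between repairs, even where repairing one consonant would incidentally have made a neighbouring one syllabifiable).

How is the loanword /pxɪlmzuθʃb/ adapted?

The consonants /l/, /θ/, /ʃ/, /b/ cannot be parsed into a legal (C)(C)V syllable (no codas are permitted; onsets may contain at most 2 consonants).
Epenthesis after each stranded consonant: /l/ → /li/, /θ/ → /θi/, /ʃ/ → /ʃi/, /b/ → /bi/.

pxɪlimzuθiʃibi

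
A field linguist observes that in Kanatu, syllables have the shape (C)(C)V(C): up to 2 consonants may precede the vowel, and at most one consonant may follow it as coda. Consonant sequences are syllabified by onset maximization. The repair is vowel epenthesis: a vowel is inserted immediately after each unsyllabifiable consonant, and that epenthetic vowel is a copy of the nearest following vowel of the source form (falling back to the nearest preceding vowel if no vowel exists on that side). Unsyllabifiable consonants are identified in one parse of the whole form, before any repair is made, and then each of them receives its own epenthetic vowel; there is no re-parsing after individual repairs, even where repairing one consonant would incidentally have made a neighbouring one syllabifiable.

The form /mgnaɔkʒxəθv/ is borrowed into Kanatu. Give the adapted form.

magnaɔkʒxəθvə

Under (C)(C)V(C), the unsyllabifiable consonants are /m/, /v/ (at most one coda consonant is licensed; onsets may contain at most 2 consonants).
Inserting the epenthetic vowel yields /m/ → /ma/, /v/ → /və/.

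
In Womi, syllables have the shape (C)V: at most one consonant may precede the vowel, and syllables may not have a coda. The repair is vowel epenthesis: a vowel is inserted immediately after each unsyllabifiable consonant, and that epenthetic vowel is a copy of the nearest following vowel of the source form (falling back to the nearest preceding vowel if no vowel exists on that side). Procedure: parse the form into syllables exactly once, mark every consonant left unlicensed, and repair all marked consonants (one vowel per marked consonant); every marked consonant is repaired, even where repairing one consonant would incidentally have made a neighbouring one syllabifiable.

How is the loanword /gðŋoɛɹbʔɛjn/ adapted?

goðoŋoɛɹɛbɛʔɛjɛnɛ

Under (C)V, the unsyllabifiable consonants are /g/, /ð/, /ɹ/, /b/, /j/, /n/ (no codas are permitted; onsets are limited to one consonant).
Inserting the epenthetic vowel yields /g/ → /go/, /ð/ → /ðo/, /ɹ/ → /ɹɛ/, /b/ → /bɛ/, /j/ → /jɛ/, /n/ → /nɛ/.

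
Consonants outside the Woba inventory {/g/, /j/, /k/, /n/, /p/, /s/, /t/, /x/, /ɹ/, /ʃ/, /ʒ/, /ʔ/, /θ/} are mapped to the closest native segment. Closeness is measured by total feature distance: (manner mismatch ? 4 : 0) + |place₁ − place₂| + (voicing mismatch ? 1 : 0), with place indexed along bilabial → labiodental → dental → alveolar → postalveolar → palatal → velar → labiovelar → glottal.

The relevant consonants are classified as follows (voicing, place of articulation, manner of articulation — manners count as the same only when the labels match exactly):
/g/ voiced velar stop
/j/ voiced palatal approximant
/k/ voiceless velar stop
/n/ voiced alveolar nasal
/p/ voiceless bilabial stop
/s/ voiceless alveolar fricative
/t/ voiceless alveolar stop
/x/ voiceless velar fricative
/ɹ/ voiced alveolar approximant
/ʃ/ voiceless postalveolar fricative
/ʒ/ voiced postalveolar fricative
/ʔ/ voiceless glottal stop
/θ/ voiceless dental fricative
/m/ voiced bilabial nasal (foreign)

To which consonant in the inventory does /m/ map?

/n/ is closest: same manner (nasal), place distance 3 (bilabial→alveolar), same voicing; total 3. Next closest is /p/ at distance 5.

n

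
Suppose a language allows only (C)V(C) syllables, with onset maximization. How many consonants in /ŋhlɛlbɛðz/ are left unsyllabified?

The consonants /ŋ/, /h/, /z/ cannot be parsed into a legal (C)V(C) syllable (at most one coda consonant is licensed; onsets are limited to one consonant).

3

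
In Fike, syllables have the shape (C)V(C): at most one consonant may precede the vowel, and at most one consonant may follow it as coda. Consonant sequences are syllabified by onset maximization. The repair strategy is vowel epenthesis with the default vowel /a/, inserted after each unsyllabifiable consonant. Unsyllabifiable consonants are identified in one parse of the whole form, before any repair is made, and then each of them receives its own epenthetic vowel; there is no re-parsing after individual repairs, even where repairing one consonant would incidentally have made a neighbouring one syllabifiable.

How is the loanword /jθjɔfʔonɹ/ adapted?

The consonants /j/, /θ/, /ɹ/ cannot be parsed into a legal (C)V(C) syllable (at most one coda consonant is licensed; onsets are limited to one consonant).
Epenthesis after each stranded consonant: /j/ → /ja/, /θ/ → /θa/, /ɹ/ → /ɹa/.

jaθajɔfʔonɹa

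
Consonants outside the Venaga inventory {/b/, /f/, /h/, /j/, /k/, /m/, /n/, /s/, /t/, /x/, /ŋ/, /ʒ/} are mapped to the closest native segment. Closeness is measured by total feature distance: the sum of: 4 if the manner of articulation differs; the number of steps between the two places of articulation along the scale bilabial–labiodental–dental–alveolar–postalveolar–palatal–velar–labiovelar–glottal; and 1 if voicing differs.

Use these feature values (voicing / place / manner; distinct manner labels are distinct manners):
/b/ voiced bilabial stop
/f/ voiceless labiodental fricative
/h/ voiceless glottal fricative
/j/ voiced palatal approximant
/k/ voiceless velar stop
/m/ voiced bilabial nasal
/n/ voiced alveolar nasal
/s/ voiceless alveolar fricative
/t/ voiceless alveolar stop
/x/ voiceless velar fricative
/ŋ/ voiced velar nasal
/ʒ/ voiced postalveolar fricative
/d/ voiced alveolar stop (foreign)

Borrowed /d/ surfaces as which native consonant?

t

/t/ is closest: same manner (stop), place distance 0 (alveolar→alveolar), voicing differs (+1); total 1. Next closest is /b/ at distance 3.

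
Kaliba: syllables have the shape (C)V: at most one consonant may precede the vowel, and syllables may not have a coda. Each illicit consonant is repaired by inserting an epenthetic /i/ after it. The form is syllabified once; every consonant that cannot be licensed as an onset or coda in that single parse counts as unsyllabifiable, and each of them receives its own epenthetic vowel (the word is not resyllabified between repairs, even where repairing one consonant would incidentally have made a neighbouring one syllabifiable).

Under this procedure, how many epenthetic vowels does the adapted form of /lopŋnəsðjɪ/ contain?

The unsyllabifiable consonants are /p/, /ŋ/, /s/, /ð/; each receives one epenthetic vowel.

4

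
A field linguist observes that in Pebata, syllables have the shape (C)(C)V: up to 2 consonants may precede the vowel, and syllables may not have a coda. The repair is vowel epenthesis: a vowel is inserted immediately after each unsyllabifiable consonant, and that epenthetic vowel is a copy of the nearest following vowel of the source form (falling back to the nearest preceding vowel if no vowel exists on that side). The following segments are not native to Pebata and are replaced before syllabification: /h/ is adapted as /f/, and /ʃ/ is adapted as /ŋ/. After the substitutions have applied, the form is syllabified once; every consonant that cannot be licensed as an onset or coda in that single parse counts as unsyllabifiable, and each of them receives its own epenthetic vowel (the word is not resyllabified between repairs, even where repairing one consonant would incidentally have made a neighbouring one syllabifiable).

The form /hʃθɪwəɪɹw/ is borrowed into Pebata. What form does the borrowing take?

fɪŋθɪwəɪɹɪwɪ

Substitution: /h/ → /f/, /ʃ/ → /ŋ/, giving /fŋθɪwəɪɹw/.
Under (C)(C)V, the unsyllabifiable consonants are /f/, /ɹ/, /w/ (no codas are permitted; onsets may contain at most 2 consonants).
Epenthesis after each stranded consonant: /f/ → /fɪ/, /ɹ/ → /ɹɪ/, /w/ → /wɪ/.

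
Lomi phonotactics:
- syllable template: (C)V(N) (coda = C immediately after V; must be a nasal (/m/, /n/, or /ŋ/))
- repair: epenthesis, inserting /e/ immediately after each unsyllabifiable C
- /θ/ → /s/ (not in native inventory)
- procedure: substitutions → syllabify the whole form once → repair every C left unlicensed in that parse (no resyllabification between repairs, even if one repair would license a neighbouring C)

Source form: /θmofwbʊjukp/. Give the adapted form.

Substitution: /θ/ → /s/, giving /smofwbʊjukp/.
Syllabifying with onset maximization leaves /s/, /f/, /w/, /k/, /p/ stranded (only a nasal (/m/, /n/, or /ŋ/) is licensed in coda position; onsets are limited to one consonant).
Inserting the epenthetic vowel yields /s/ → /se/, /f/ → /fe/, /w/ → /we/, /k/ → /ke/, /p/ → /pe/.

semofewebʊjukepe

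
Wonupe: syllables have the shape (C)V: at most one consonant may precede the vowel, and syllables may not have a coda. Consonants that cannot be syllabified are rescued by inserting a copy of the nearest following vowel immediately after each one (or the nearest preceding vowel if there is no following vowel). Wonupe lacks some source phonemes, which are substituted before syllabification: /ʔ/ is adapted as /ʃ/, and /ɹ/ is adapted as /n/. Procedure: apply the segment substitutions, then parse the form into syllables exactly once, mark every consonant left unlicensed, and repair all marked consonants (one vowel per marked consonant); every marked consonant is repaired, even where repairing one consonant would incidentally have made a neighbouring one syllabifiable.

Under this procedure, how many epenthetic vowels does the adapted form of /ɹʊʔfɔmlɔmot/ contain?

3

After substitution the input is /nʊʃfɔmlɔmot/.
The unsyllabifiable consonants are /ʃ/, /m/, /t/; each receives one epenthetic vowel.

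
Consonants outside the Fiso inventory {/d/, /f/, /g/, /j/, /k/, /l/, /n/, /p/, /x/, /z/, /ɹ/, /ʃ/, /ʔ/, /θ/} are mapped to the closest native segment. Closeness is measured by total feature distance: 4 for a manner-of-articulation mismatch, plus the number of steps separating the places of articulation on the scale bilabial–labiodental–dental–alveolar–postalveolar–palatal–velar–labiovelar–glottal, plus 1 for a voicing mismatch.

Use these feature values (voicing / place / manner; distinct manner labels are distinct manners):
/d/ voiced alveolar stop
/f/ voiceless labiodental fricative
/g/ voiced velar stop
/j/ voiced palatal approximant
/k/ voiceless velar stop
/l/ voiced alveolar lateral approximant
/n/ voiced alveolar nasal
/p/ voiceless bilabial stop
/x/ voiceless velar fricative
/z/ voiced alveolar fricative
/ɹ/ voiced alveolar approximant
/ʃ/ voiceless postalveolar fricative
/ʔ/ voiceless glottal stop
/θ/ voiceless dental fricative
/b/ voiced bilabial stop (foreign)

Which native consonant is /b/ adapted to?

/p/ is closest: same manner (stop), place distance 0 (bilabial→bilabial), voicing differs (+1); total 1. Next closest is /d/ at distance 3.

p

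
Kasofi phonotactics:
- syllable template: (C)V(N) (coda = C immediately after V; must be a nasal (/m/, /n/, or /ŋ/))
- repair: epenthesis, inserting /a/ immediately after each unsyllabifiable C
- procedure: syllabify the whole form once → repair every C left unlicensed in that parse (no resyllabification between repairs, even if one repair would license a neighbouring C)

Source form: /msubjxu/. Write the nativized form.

Under (C)V(N), the unsyllabifiable consonants are /m/, /b/, /j/ (only a nasal (/m/, /n/, or /ŋ/) is licensed in coda position; onsets are limited to one consonant).
Inserting the epenthetic vowel yields /m/ → /ma/, /b/ → /ba/, /j/ → /ja/.

masubajaxu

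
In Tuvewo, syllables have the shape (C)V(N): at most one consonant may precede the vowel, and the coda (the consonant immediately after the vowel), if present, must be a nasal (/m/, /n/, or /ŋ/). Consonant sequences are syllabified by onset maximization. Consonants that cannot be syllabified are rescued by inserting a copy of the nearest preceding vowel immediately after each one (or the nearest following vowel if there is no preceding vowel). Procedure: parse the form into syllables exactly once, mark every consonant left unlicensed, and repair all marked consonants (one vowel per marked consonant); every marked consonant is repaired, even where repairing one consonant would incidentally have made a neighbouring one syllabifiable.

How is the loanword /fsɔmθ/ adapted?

fɔsɔmθɔ

Under (C)V(N), the unsyllabifiable consonants are /f/, /θ/ (only a nasal (/m/, /n/, or /ŋ/) is licensed in coda position; onsets are limited to one consonant).
Inserting the epenthetic vowel yields /f/ → /fɔ/, /θ/ → /θɔ/.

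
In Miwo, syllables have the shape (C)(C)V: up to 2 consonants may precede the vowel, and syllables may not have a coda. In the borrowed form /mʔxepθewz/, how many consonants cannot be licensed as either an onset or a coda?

Under (C)(C)V, the unsyllabifiable consonants are /m/, /w/, /z/ (no codas are permitted; onsets may contain at most 2 consonants).

3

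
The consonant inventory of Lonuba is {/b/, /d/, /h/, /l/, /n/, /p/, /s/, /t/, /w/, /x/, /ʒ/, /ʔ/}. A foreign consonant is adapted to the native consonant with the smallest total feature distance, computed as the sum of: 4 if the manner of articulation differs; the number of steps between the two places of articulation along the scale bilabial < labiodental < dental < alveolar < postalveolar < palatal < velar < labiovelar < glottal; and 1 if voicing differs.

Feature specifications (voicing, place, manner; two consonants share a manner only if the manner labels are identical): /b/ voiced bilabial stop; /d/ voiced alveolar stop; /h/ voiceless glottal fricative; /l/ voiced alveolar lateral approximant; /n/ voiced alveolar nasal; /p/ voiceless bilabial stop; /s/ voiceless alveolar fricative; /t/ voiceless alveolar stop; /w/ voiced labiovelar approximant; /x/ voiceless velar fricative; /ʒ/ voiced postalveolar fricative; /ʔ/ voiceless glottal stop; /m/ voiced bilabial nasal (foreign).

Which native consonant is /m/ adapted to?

n

/n/ is closest: same manner (nasal), place distance 3 (bilabial→alveolar), same voicing; total 3. Next closest is /b/ at distance 4.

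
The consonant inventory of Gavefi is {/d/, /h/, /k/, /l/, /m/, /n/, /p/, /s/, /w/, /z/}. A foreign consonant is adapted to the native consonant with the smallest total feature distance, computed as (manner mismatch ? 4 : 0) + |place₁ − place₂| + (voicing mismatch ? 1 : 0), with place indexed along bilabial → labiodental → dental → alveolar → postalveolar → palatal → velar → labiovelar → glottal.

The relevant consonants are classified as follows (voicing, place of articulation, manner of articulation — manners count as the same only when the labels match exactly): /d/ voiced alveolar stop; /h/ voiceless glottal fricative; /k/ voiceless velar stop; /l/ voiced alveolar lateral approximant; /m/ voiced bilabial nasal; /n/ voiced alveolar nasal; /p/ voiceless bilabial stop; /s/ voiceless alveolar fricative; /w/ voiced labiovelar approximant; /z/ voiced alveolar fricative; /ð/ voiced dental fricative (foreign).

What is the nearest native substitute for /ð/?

z

/z/ is closest: same manner (fricative), place distance 1 (dental→alveolar), same voicing; total 1. Next closest is /s/ at distance 2.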